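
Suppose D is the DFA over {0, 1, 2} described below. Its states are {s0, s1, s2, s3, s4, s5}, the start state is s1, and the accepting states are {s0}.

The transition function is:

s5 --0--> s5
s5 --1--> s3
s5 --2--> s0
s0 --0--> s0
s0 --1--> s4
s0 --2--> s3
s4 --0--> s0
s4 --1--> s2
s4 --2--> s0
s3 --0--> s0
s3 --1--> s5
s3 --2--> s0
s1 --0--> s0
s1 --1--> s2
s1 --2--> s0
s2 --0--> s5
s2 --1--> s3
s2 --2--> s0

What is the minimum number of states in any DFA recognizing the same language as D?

3

P0 = {s0} | {s1,s2,s3,s4,s5}.
Split {s1,s2,s3,s4,s5} by δ(·,0) → {s1,s3,s4} and {s2,s5}.
Stable partition: {s0} | {s1,s3,s4} | {s2,s5} — 3 equivalence classes.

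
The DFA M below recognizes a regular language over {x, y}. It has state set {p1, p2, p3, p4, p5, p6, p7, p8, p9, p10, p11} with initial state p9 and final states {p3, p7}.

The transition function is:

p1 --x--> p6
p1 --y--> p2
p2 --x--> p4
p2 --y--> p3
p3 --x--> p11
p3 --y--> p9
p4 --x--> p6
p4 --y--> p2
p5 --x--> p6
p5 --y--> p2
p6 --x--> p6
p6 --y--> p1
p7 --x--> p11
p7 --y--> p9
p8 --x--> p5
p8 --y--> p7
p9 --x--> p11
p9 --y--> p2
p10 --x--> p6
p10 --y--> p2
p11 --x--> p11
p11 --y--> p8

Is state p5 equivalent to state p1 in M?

Yes

First remove the unreachable states {p10}; 10 states remain.
Start with accepting vs non-accepting: {p3,p7} | {p1,p2,p4,p5,p6,p8,p9,p11}.
On input y, block {p1,p2,p4,p5,p6,p8,p9,p11} splits into {p1,p4,p5,p6,p9,p11} and {p2,p8}.
Refine {p1,p4,p5,p6,p9,p11} on symbol y: members go to different blocks, giving {p1,p4,p5,p9,p11} and {p6}.
Split {p1,p4,p5,p9,p11} by δ(·,x) → {p1,p4,p5} and {p9,p11}.
Stable partition: {p3,p7} | {p1,p4,p5} | {p2,p8} | {p6} | {p9,p11} — 5 equivalence classes.
p5 and p1 lie in the same block of the stable partition, so they are equivalent — no string distinguishes them.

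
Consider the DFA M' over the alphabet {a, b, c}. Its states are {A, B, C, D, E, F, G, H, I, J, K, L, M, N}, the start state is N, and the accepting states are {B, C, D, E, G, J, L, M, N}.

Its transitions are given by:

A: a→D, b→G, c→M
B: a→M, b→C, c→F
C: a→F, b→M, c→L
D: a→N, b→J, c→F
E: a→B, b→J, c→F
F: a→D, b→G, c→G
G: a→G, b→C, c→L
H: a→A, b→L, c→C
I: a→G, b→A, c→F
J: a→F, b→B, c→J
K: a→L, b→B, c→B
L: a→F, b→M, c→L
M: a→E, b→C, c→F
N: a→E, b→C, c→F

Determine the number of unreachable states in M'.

4

No path from N leads to A, H, I, K; the other 10 states are all reachable.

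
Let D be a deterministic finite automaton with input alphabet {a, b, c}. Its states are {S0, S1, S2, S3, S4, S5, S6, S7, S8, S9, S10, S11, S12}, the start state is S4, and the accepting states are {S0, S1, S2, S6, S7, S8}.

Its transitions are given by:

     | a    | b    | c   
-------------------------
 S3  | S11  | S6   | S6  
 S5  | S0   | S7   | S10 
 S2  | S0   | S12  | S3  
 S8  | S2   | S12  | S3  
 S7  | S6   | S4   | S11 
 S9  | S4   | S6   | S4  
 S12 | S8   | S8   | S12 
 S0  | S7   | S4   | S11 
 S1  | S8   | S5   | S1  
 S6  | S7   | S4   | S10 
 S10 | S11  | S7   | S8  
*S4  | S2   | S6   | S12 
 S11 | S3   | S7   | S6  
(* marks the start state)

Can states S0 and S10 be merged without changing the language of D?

No

Reachable states from the start: {S0,S2,S3,S4,S6,S7,S8,S10,S11,S12}. Unreachable: {S1,S5,S9} — drop them.
Initial partition by acceptance: {S0,S2,S6,S7,S8} | {S3,S4,S10,S11,S12}.
Refine {S3,S4,S10,S11,S12} on symbol a: members go to different blocks, giving {S3,S10,S11} and {S4,S12}.
Stable partition: {S0,S2,S6,S7,S8} | {S3,S10,S11} | {S4,S12} — 3 equivalence classes.
S0 and S10 end up in different blocks, so they are distinguishable. For instance, the string 'ε' is accepted from only S0.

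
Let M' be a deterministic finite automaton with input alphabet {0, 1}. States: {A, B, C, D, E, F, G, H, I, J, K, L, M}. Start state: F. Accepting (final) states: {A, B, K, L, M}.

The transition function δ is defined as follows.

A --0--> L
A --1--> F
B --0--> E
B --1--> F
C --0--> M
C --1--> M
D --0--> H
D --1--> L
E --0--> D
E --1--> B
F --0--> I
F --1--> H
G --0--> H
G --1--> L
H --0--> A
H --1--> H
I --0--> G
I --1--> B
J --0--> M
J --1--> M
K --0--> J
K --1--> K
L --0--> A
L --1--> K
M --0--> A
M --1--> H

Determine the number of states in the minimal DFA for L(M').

First remove the unreachable states {C}; 12 states remain.
Start with accepting vs non-accepting: {A,B,K,L,M} | {D,E,F,G,H,I,J}.
Split {A,B,K,L,M} by δ(·,0) → {A,L,M} and {B,K}.
On input 1, block {A,L,M} splits into {A,M} and {L}.
Refine {A,M} on symbol 0: members go to different blocks, giving {A} and {M}.
On input 0, block {D,E,F,G,H,I,J} splits into {D,E,F,G,I} and {H} and {J}.
Refine {D,E,F,G,I} on symbol 0: members go to different blocks, giving {E,F,I} and {D,G}.
On input 0, block {E,F,I} splits into {E,I} and {F}.
Split {B,K} by δ(·,0) → {B} and {K}.
No further refinement is possible. Final partition (10 blocks): {A} | {E,I} | {B} | {L} | {M} | {H} | {J} | {D,G} | {F} | {K}.

10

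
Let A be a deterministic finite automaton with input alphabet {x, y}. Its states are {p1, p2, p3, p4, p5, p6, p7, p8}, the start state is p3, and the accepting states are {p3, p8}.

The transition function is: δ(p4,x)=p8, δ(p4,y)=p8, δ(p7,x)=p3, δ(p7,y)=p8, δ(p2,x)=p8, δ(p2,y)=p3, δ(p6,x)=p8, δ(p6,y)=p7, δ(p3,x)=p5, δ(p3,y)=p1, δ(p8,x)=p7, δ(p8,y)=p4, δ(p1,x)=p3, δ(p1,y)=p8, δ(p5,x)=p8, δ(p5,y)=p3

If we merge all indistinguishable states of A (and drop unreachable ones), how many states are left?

States {p2,p6} cannot be reached from the start state, so discard them.
P0 = {p3,p8} | {p1,p4,p5,p7}.
The partition is now stable with 2 blocks: {p3,p8} | {p1,p4,p5,p7}.

2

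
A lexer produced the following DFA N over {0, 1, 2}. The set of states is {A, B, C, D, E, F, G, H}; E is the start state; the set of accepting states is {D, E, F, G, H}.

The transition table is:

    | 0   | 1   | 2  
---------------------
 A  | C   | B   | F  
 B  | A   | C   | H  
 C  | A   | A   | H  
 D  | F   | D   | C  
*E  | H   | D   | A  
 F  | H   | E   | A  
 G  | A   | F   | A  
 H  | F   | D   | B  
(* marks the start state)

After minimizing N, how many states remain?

2

First remove the unreachable states {G}; 7 states remain.
Start with accepting vs non-accepting: {D,E,F,H} | {A,B,C}.
Stable partition: {D,E,F,H} | {A,B,C} — 2 equivalence classes.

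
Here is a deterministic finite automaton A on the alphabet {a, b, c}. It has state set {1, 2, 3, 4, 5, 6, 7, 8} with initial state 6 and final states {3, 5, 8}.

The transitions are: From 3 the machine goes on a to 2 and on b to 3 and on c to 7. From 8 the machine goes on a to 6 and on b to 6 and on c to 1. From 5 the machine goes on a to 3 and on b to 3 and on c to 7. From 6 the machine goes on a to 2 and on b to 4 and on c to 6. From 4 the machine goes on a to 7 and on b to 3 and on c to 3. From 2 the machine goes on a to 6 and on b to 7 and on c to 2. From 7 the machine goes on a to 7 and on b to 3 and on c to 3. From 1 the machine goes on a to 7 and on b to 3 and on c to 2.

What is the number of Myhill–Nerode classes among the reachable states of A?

3

States {1,5,8} cannot be reached from the start state, so discard them.
P0 = {3} | {2,4,6,7}.
Refine {2,4,6,7} on symbol b: members go to different blocks, giving {2,6} and {4,7}.
No further refinement is possible. Final partition (3 blocks): {3} | {2,6} | {4,7}.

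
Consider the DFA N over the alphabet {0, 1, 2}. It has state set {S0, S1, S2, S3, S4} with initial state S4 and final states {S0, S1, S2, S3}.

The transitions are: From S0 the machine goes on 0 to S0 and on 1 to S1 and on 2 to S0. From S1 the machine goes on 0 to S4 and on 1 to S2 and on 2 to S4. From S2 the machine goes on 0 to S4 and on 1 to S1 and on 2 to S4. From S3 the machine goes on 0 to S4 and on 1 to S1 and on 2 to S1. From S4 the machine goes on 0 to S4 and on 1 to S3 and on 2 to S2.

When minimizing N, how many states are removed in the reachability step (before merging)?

No path from S4 leads to S0; the other 4 states are all reachable.

1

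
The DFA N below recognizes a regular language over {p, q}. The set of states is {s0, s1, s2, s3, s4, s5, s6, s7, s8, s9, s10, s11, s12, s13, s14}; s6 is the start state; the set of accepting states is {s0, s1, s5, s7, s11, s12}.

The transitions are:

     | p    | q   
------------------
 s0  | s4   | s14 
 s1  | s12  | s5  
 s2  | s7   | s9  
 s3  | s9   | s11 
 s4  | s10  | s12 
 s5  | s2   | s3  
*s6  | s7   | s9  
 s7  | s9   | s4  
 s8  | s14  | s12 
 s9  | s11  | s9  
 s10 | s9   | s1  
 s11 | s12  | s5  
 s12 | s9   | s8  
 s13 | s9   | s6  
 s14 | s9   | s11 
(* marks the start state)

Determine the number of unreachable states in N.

BFS from s6 reaches {s1, s2, s3, s4, s5, s6, s7, s8, s9, s10, s11, s12, s14}; the 2 state(s) s0, s13 are never visited.

2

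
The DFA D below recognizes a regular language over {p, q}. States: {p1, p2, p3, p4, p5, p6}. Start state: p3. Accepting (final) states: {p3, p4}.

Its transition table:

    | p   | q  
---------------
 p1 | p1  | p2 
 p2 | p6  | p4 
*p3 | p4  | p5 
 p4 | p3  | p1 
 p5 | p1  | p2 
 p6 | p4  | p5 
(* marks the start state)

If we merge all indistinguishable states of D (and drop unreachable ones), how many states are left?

4

P0 = {p3,p4} | {p1,p2,p5,p6}.
On input p, block {p1,p2,p5,p6} splits into {p1,p2,p5} and {p6}.
Split {p1,p2,p5} by δ(·,p) → {p1,p5} and {p2}.
No further refinement is possible. Final partition (4 blocks): {p3,p4} | {p1,p5} | {p6} | {p2}.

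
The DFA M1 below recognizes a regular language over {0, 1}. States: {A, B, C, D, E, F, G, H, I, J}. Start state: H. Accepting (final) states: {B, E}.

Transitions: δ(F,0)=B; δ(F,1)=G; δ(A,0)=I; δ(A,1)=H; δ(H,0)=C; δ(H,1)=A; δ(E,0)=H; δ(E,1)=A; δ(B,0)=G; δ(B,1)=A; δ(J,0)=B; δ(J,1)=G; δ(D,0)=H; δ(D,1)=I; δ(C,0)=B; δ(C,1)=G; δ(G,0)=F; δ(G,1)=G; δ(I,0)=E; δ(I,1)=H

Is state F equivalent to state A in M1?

States {D,J} cannot be reached from the start state, so discard them.
Start with accepting vs non-accepting: {B,E} | {A,C,F,G,H,I}.
Refine {A,C,F,G,H,I} on symbol 0: members go to different blocks, giving {A,G,H} and {C,F,I}.
Stable partition: {B,E} | {A,G,H} | {C,F,I} — 3 equivalence classes.
F and A end up in different blocks, so they are distinguishable. For instance, the string '0' is accepted from only F.

No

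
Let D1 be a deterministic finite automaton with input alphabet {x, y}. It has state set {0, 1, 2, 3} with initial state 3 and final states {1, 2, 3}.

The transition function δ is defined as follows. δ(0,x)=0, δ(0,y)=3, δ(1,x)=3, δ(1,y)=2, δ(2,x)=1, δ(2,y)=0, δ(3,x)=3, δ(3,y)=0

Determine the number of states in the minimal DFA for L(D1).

2

First remove the unreachable states {1,2}; 2 states remain.
Start with accepting vs non-accepting: {3} | {0}.
The partition is now stable with 2 blocks: {3} | {0}.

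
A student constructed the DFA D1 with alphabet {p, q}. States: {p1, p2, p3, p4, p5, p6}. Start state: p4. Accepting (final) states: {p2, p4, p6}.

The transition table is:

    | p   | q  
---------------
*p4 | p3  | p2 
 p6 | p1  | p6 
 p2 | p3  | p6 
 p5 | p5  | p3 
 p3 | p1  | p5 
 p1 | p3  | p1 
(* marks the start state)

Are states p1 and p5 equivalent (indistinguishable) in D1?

Initial partition by acceptance: {p2,p4,p6} | {p1,p3,p5}.
Stable partition: {p2,p4,p6} | {p1,p3,p5} — 2 equivalence classes.
p1 and p5 lie in the same block of the stable partition, so they are equivalent — no string distinguishes them.

Yes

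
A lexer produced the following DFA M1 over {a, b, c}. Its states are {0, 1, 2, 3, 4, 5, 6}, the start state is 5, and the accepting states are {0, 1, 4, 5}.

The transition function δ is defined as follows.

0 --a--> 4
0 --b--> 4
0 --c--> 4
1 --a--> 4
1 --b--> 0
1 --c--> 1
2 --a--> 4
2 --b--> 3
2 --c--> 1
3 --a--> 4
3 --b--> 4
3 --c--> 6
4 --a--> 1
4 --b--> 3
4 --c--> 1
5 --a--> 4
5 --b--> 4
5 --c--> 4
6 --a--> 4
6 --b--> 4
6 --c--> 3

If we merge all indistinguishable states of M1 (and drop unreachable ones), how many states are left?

4

First remove the unreachable states {2}; 6 states remain.
P0 = {0,1,4,5} | {3,6}.
Split {0,1,4,5} by δ(·,b) → {0,1,5} and {4}.
On input b, block {0,1,5} splits into {0,5} and {1}.
Stable partition: {0,5} | {3,6} | {4} | {1} — 4 equivalence classes.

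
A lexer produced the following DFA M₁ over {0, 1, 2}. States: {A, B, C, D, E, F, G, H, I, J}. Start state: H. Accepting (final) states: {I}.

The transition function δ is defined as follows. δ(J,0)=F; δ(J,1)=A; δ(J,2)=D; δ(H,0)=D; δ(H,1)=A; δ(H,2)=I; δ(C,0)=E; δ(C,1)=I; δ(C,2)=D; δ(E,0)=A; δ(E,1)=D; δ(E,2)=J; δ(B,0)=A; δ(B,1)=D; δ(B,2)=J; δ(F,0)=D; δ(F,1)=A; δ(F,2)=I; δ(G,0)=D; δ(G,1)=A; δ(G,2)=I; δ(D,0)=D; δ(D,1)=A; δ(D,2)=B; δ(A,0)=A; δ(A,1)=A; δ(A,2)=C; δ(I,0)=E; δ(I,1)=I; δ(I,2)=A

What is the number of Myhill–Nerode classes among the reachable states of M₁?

First remove the unreachable states {G}; 9 states remain.
P0 = {I} | {A,B,C,D,E,F,H,J}.
Split {A,B,C,D,E,F,H,J} by δ(·,1) → {A,B,D,E,F,H,J} and {C}.
On input 2, block {A,B,D,E,F,H,J} splits into {B,D,E,J} and {F,H} and {A}.
Refine {B,D,E,J} on symbol 0: members go to different blocks, giving {B,E} and {D} and {J}.
No further refinement is possible. Final partition (7 blocks): {I} | {B,E} | {C} | {F,H} | {A} | {D} | {J}.

7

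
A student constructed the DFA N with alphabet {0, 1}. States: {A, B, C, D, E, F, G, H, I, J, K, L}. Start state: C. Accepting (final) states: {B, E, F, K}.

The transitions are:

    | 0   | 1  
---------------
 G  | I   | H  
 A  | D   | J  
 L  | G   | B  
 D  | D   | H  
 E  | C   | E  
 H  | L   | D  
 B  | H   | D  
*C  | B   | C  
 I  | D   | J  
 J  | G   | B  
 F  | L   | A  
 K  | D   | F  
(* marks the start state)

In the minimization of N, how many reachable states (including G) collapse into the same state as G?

Reachable states from the start: {B,C,D,G,H,I,J,L}. Unreachable: {A,E,F,K} — drop them.
P0 = {B} | {C,D,G,H,I,J,L}.
On input 0, block {C,D,G,H,I,J,L} splits into {D,G,H,I,J,L} and {C}.
On input 1, block {D,G,H,I,J,L} splits into {D,G,H,I} and {J,L}.
Split {D,G,H,I} by δ(·,0) → {D,G,I} and {H}.
Refine {D,G,I} on symbol 1: members go to different blocks, giving {D,G} and {I}.
Split {D,G} by δ(·,0) → {D} and {G}.
Stable partition: {B} | {D} | {C} | {J,L} | {H} | {I} | {G} — 7 equivalence classes.
State G belongs to the block {G}, which has 1 states.

1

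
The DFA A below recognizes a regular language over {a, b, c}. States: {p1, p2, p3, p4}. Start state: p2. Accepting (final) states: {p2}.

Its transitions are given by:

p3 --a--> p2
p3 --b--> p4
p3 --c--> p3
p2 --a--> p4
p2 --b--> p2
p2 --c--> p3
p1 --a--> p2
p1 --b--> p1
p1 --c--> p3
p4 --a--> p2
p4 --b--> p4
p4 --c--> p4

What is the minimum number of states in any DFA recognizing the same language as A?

States {p1} cannot be reached from the start state, so discard them.
Initial partition by acceptance: {p2} | {p3,p4}.
Stable partition: {p2} | {p3,p4} — 2 equivalence classes.

2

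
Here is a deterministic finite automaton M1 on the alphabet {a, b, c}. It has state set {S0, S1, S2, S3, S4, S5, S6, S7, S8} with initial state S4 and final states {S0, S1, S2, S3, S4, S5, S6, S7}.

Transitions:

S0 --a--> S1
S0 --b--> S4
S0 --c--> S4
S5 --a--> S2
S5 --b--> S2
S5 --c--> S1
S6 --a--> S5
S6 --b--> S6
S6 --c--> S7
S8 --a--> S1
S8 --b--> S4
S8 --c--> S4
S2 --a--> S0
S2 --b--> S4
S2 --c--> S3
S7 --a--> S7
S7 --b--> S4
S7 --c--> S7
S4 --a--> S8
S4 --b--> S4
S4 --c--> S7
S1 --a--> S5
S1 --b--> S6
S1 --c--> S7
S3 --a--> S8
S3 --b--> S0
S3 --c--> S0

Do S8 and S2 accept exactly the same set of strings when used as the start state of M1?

Initial partition by acceptance: {S0,S1,S2,S3,S4,S5,S6,S7} | {S8}.
On input a, block {S0,S1,S2,S3,S4,S5,S6,S7} splits into {S0,S1,S2,S5,S6,S7} and {S3,S4}.
On input b, block {S0,S1,S2,S5,S6,S7} splits into {S0,S2,S7} and {S1,S5,S6}.
Split {S0,S2,S7} by δ(·,a) → {S2,S7} and {S0}.
Split {S2,S7} by δ(·,a) → {S2} and {S7}.
Refine {S3,S4} on symbol b: members go to different blocks, giving {S3} and {S4}.
Refine {S1,S5,S6} on symbol a: members go to different blocks, giving {S1,S6} and {S5}.
No further refinement is possible. Final partition (8 blocks): {S2} | {S8} | {S3} | {S1,S6} | {S0} | {S7} | {S4} | {S5}.
S8 and S2 end up in different blocks, so they are distinguishable. For instance, the string 'ε' is accepted from only S2.

No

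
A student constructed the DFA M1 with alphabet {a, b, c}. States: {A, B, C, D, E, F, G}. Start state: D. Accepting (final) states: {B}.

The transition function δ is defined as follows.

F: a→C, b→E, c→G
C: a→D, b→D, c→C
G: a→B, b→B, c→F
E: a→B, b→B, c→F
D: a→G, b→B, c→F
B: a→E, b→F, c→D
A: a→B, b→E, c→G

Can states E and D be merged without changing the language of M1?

States {A} cannot be reached from the start state, so discard them.
Initial partition by acceptance: {B} | {C,D,E,F,G}.
Refine {C,D,E,F,G} on symbol a: members go to different blocks, giving {C,D,F} and {E,G}.
Refine {C,D,F} on symbol a: members go to different blocks, giving {C,F} and {D}.
On input a, block {C,F} splits into {C} and {F}.
Stable partition: {B} | {C} | {E,G} | {D} | {F} — 5 equivalence classes.
E and D end up in different blocks, so they are distinguishable. For instance, the string 'a' is accepted from only E.

No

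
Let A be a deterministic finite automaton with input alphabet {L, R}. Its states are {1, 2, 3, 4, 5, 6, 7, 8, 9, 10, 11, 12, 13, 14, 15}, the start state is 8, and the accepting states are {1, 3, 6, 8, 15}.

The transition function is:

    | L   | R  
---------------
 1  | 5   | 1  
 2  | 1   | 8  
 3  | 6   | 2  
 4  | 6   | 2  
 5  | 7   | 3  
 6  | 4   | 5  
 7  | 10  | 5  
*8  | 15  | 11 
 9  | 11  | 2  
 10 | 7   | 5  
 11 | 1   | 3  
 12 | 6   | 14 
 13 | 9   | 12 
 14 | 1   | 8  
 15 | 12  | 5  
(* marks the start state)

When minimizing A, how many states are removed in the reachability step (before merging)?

BFS from 8 reaches {1, 2, 3, 4, 5, 6, 7, 8, 10, 11, 12, 14, 15}; the 2 state(s) 9, 13 are never visited.

2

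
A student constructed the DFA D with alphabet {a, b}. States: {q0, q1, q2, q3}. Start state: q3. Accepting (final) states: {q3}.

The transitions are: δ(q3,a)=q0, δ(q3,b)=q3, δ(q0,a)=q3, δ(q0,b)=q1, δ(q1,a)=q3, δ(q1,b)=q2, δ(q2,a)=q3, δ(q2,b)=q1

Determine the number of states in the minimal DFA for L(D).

Every state is reachable, so we keep all 4.
Initial partition by acceptance: {q3} | {q0,q1,q2}.
Stable partition: {q3} | {q0,q1,q2} — 2 equivalence classes.

2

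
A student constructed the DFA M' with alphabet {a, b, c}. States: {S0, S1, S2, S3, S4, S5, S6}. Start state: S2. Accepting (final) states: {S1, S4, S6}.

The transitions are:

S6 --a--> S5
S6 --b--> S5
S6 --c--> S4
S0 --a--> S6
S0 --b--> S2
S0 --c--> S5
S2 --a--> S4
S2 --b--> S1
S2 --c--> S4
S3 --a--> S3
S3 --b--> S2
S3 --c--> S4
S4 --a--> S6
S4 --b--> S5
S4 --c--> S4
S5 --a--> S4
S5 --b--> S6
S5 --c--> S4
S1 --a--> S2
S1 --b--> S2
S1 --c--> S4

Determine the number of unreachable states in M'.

No path from S2 leads to S0, S3; the other 5 states are all reachable.

2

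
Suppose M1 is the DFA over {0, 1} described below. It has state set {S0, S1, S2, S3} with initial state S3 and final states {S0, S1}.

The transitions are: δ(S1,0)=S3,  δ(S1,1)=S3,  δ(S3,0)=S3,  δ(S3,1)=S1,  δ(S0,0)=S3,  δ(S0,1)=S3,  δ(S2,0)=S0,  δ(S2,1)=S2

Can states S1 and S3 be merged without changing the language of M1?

Reachable states from the start: {S1,S3}. Unreachable: {S0,S2} — drop them.
Start with accepting vs non-accepting: {S1} | {S3}.
The partition is now stable with 2 blocks: {S1} | {S3}.
S1 and S3 end up in different blocks, so they are distinguishable. For instance, the string 'ε' is accepted from only S1.

No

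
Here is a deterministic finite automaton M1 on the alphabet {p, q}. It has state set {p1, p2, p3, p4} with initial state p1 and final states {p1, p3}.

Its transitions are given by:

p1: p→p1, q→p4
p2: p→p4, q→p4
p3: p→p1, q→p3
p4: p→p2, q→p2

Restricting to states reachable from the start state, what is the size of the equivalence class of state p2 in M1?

First remove the unreachable states {p3}; 3 states remain.
Start with accepting vs non-accepting: {p1} | {p2,p4}.
The partition is now stable with 2 blocks: {p1} | {p2,p4}.
The equivalence class containing p2 is {p2,p4}, of size 2.

2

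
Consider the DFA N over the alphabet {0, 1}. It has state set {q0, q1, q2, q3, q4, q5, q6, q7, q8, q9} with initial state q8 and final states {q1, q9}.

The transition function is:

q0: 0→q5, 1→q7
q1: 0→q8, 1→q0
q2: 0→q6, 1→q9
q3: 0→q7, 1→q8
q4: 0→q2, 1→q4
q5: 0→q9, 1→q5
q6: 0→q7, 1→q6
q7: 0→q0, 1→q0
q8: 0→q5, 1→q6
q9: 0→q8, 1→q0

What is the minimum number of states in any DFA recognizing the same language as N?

Reachable states from the start: {q0,q5,q6,q7,q8,q9}. Unreachable: {q1,q2,q3,q4} — drop them.
P0 = {q9} | {q0,q5,q6,q7,q8}.
Split {q0,q5,q6,q7,q8} by δ(·,0) → {q0,q6,q7,q8} and {q5}.
On input 0, block {q0,q6,q7,q8} splits into {q0,q8} and {q6,q7}.
Refine {q6,q7} on symbol 0: members go to different blocks, giving {q6} and {q7}.
Split {q0,q8} by δ(·,1) → {q0} and {q8}.
The partition is now stable with 6 blocks: {q9} | {q0} | {q5} | {q6} | {q7} | {q8}.

6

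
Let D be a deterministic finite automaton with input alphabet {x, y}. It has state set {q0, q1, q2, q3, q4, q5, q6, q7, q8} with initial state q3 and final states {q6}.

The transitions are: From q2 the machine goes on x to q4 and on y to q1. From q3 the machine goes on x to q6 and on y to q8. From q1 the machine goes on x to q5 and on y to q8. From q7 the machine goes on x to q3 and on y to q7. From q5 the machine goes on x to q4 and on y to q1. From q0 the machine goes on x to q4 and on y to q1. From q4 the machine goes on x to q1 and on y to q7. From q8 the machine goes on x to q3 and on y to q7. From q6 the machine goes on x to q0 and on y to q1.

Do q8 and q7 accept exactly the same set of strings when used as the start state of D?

Reachable states from the start: {q0,q1,q3,q4,q5,q6,q7,q8}. Unreachable: {q2} — drop them.
Start with accepting vs non-accepting: {q6} | {q0,q1,q3,q4,q5,q7,q8}.
Refine {q0,q1,q3,q4,q5,q7,q8} on symbol x: members go to different blocks, giving {q0,q1,q4,q5,q7,q8} and {q3}.
On input x, block {q0,q1,q4,q5,q7,q8} splits into {q0,q1,q4,q5} and {q7,q8}.
On input y, block {q0,q1,q4,q5} splits into {q0,q5} and {q1,q4}.
Refine {q1,q4} on symbol x: members go to different blocks, giving {q1} and {q4}.
No further refinement is possible. Final partition (6 blocks): {q6} | {q0,q5} | {q3} | {q7,q8} | {q1} | {q4}.
q8 and q7 lie in the same block of the stable partition, so they are equivalent — no string distinguishes them.

Yes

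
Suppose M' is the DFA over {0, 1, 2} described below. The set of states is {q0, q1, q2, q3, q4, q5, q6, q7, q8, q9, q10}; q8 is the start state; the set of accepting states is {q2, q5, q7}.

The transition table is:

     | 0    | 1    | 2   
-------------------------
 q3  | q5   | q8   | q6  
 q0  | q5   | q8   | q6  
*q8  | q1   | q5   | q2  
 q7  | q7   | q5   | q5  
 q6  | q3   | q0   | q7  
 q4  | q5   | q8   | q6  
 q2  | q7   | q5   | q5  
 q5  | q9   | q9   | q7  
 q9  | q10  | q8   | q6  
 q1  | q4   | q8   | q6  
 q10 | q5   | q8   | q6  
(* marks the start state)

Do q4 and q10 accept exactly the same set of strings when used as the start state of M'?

Yes

All states are reachable from the start state.
P0 = {q2,q5,q7} | {q0,q1,q3,q4,q6,q8,q9,q10}.
Refine {q2,q5,q7} on symbol 0: members go to different blocks, giving {q2,q7} and {q5}.
Split {q0,q1,q3,q4,q6,q8,q9,q10} by δ(·,0) → {q0,q3,q4,q10} and {q1,q6,q8,q9}.
Split {q1,q6,q8,q9} by δ(·,0) → {q1,q6,q9} and {q8}.
Refine {q1,q6,q9} on symbol 1: members go to different blocks, giving {q1,q9} and {q6}.
The partition is now stable with 6 blocks: {q2,q7} | {q0,q3,q4,q10} | {q5} | {q1,q9} | {q8} | {q6}.
q4 and q10 lie in the same block of the stable partition, so they are equivalent — no string distinguishes them.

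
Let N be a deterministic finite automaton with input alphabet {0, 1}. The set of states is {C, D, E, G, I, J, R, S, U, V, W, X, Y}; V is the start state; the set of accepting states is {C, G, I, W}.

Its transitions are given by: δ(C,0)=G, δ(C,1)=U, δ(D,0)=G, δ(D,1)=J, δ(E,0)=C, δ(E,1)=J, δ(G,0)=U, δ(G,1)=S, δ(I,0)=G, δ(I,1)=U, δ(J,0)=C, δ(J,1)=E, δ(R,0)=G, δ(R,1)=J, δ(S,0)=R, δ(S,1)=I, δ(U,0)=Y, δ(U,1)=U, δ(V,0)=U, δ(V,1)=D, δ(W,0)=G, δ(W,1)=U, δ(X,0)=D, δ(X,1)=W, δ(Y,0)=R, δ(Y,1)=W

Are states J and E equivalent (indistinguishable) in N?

Yes

First remove the unreachable states {X}; 12 states remain.
Initial partition by acceptance: {C,G,I,W} | {D,E,J,R,S,U,V,Y}.
On input 0, block {C,G,I,W} splits into {C,I,W} and {G}.
Refine {D,E,J,R,S,U,V,Y} on symbol 0: members go to different blocks, giving {S,U,V,Y} and {E,J} and {D,R}.
On input 0, block {S,U,V,Y} splits into {U,V} and {S,Y}.
Split {U,V} by δ(·,0) → {U} and {V}.
No further refinement is possible. Final partition (7 blocks): {C,I,W} | {U} | {G} | {E,J} | {D,R} | {S,Y} | {V}.
J and E lie in the same block of the stable partition, so they are equivalent — no string distinguishes them.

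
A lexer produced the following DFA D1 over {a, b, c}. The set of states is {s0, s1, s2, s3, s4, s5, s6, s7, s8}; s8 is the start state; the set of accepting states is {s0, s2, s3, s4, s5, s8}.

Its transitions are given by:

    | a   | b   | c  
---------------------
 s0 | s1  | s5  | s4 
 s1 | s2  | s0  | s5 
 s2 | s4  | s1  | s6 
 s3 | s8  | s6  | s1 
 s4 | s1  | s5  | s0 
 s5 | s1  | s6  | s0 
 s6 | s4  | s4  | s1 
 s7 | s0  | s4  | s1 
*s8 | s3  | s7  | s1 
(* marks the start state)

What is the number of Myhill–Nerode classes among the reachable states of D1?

6

P0 = {s0,s2,s3,s4,s5,s8} | {s1,s6,s7}.
Refine {s0,s2,s3,s4,s5,s8} on symbol a: members go to different blocks, giving {s0,s4,s5} and {s2,s3,s8}.
Split {s0,s4,s5} by δ(·,b) → {s0,s4} and {s5}.
Refine {s1,s6,s7} on symbol a: members go to different blocks, giving {s6,s7} and {s1}.
Refine {s2,s3,s8} on symbol a: members go to different blocks, giving {s3,s8} and {s2}.
Stable partition: {s0,s4} | {s6,s7} | {s3,s8} | {s5} | {s1} | {s2} — 6 equivalence classes.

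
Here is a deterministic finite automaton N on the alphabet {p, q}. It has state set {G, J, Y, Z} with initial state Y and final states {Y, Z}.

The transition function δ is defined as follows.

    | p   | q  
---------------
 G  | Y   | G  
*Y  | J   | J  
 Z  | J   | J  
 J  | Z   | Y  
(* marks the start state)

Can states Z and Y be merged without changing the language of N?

States {G} cannot be reached from the start state, so discard them.
P0 = {Y,Z} | {J}.
Stable partition: {Y,Z} | {J} — 2 equivalence classes.
Z and Y lie in the same block of the stable partition, so they are equivalent — no string distinguishes them.

Yes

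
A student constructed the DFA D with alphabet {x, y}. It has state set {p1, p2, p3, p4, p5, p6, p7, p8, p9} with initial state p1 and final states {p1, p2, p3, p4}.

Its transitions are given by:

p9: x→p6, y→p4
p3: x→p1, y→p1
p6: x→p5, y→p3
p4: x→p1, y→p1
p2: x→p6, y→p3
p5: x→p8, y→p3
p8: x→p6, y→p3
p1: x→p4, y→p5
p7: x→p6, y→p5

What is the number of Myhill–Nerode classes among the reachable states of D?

3

States {p2,p7,p9} cannot be reached from the start state, so discard them.
Start with accepting vs non-accepting: {p1,p3,p4} | {p5,p6,p8}.
Refine {p1,p3,p4} on symbol y: members go to different blocks, giving {p3,p4} and {p1}.
Stable partition: {p3,p4} | {p5,p6,p8} | {p1} — 3 equivalence classes.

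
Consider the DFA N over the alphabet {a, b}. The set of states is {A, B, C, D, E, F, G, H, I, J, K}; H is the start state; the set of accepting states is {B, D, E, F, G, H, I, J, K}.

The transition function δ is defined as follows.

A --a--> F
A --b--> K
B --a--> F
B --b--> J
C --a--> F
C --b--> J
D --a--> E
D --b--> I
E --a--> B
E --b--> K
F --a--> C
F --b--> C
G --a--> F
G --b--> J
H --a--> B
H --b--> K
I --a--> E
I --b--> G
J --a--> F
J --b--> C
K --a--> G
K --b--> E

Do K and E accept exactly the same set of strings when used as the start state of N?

Yes

First remove the unreachable states {A,D,I}; 8 states remain.
P0 = {B,E,F,G,H,J,K} | {C}.
Split {B,E,F,G,H,J,K} by δ(·,a) → {B,E,G,H,J,K} and {F}.
Refine {B,E,G,H,J,K} on symbol a: members go to different blocks, giving {B,G,J} and {E,H,K}.
Refine {B,G,J} on symbol b: members go to different blocks, giving {B,G} and {J}.
The partition is now stable with 5 blocks: {B,G} | {C} | {F} | {E,H,K} | {J}.
K and E lie in the same block of the stable partition, so they are equivalent — no string distinguishes them.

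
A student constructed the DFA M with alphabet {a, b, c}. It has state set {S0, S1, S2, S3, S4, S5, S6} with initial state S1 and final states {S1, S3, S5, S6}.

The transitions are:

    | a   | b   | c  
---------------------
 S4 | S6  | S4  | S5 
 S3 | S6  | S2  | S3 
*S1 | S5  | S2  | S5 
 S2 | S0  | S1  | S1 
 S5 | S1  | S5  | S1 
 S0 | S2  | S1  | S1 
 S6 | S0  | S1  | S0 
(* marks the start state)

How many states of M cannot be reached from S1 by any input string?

BFS from S1 reaches {S0, S1, S2, S5}; the 3 state(s) S3, S4, S6 are never visited.

3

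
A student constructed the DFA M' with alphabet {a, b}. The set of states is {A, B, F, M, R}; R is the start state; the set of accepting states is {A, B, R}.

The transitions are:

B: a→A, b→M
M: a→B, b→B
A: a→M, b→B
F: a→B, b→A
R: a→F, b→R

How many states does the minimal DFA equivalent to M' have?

P0 = {A,B,R} | {F,M}.
On input a, block {A,B,R} splits into {A,R} and {B}.
Refine {A,R} on symbol b: members go to different blocks, giving {A} and {R}.
Refine {F,M} on symbol b: members go to different blocks, giving {M} and {F}.
The partition is now stable with 5 blocks: {A} | {M} | {B} | {R} | {F}.

5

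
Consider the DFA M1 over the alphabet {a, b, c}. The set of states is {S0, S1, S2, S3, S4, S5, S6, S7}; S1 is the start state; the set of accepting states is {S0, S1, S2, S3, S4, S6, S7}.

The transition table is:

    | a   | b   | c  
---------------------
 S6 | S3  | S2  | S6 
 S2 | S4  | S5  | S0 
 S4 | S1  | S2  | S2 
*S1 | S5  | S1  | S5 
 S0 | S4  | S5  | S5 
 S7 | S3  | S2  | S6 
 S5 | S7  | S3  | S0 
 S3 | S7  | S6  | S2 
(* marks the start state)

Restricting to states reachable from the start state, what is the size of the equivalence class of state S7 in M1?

Every state is reachable, so we keep all 8.
Start with accepting vs non-accepting: {S0,S1,S2,S3,S4,S6,S7} | {S5}.
Split {S0,S1,S2,S3,S4,S6,S7} by δ(·,a) → {S0,S2,S3,S4,S6,S7} and {S1}.
On input a, block {S0,S2,S3,S4,S6,S7} splits into {S0,S2,S3,S6,S7} and {S4}.
Split {S0,S2,S3,S6,S7} by δ(·,a) → {S3,S6,S7} and {S0,S2}.
On input b, block {S3,S6,S7} splits into {S6,S7} and {S3}.
Split {S0,S2} by δ(·,c) → {S0} and {S2}.
Stable partition: {S6,S7} | {S5} | {S1} | {S4} | {S0} | {S3} | {S2} — 7 equivalence classes.
The equivalence class containing S7 is {S6,S7}, of size 2.

2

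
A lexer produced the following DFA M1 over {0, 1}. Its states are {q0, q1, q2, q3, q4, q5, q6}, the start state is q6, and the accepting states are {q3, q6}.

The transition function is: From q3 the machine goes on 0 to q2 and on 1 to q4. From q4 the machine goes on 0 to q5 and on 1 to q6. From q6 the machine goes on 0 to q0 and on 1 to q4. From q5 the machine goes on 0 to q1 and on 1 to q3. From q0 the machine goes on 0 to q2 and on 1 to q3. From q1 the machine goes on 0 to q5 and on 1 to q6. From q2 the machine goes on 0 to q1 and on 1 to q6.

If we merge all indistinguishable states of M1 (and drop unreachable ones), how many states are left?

2

P0 = {q3,q6} | {q0,q1,q2,q4,q5}.
Stable partition: {q3,q6} | {q0,q1,q2,q4,q5} — 2 equivalence classes.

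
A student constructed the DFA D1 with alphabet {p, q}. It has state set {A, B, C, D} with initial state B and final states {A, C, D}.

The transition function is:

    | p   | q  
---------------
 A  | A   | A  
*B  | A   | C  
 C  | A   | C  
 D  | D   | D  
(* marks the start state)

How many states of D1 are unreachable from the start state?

1

No path from B leads to D; the other 3 states are all reachable.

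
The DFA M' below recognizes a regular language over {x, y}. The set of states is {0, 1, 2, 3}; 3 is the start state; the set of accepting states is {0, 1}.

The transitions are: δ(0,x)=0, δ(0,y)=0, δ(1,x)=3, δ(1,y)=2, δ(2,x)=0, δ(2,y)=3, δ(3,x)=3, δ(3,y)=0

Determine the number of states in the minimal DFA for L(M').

States {1,2} cannot be reached from the start state, so discard them.
P0 = {0} | {3}.
The partition is now stable with 2 blocks: {0} | {3}.

2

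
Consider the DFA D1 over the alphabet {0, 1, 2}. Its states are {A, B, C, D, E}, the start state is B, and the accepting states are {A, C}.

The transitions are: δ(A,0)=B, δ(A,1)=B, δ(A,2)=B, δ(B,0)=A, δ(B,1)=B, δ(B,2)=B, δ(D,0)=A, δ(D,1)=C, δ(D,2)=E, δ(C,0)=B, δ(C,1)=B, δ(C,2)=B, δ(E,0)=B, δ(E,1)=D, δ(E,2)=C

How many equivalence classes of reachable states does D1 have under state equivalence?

2

Reachable states from the start: {A,B}. Unreachable: {C,D,E} — drop them.
Start with accepting vs non-accepting: {A} | {B}.
The partition is now stable with 2 blocks: {A} | {B}.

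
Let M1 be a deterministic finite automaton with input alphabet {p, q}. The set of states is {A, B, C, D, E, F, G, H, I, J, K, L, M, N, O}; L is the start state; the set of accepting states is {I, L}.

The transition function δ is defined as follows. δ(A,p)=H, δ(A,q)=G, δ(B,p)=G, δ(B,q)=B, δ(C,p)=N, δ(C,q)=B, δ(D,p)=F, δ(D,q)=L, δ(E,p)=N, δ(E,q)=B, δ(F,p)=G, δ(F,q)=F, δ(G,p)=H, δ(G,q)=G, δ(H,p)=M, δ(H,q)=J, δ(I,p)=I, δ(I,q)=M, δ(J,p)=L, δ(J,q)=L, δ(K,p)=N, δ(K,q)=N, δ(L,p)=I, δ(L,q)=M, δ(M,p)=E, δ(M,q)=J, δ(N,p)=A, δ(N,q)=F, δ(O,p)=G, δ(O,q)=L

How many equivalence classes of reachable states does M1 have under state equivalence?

States {C,D,K,O} cannot be reached from the start state, so discard them.
P0 = {I,L} | {A,B,E,F,G,H,J,M,N}.
Refine {A,B,E,F,G,H,J,M,N} on symbol p: members go to different blocks, giving {A,B,E,F,G,H,M,N} and {J}.
On input q, block {A,B,E,F,G,H,M,N} splits into {A,B,E,F,G,N} and {H,M}.
Refine {A,B,E,F,G,N} on symbol p: members go to different blocks, giving {B,E,F,N} and {A,G}.
Split {B,E,F,N} by δ(·,p) → {B,F,N} and {E}.
On input p, block {H,M} splits into {H} and {M}.
No further refinement is possible. Final partition (7 blocks): {I,L} | {B,F,N} | {J} | {H} | {A,G} | {E} | {M}.

7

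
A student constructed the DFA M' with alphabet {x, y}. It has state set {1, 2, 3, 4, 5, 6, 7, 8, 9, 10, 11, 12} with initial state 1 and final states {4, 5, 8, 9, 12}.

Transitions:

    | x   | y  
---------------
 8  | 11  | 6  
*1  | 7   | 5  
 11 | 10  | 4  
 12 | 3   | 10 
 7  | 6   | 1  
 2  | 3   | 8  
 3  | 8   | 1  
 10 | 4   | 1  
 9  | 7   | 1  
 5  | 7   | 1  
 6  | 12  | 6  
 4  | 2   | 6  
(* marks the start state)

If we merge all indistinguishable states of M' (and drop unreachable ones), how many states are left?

8

States {9} cannot be reached from the start state, so discard them.
P0 = {4,5,8,12} | {1,2,3,6,7,10,11}.
Refine {1,2,3,6,7,10,11} on symbol x: members go to different blocks, giving {1,2,7,11} and {3,6,10}.
Split {4,5,8,12} by δ(·,x) → {4,5,8} and {12}.
On input y, block {4,5,8} splits into {4,8} and {5}.
Refine {1,2,7,11} on symbol x: members go to different blocks, giving {2,7,11} and {1}.
Split {2,7,11} by δ(·,y) → {2,11} and {7}.
On input x, block {3,6,10} splits into {3,10} and {6}.
Stable partition: {4,8} | {2,11} | {3,10} | {12} | {5} | {1} | {7} | {6} — 8 equivalence classes.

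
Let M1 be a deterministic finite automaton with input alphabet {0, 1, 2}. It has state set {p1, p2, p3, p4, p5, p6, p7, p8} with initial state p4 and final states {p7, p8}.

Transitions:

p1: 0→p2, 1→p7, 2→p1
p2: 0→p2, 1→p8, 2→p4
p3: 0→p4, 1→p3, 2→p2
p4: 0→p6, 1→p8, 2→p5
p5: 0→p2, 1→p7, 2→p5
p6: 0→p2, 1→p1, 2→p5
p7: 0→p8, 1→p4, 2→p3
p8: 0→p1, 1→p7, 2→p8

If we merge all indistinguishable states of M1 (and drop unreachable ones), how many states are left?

7

All states are reachable from the start state.
Start with accepting vs non-accepting: {p7,p8} | {p1,p2,p3,p4,p5,p6}.
Refine {p7,p8} on symbol 0: members go to different blocks, giving {p7} and {p8}.
On input 1, block {p1,p2,p3,p4,p5,p6} splits into {p1,p5} and {p2,p4} and {p3,p6}.
Split {p2,p4} by δ(·,0) → {p2} and {p4}.
Split {p3,p6} by δ(·,0) → {p3} and {p6}.
No further refinement is possible. Final partition (7 blocks): {p7} | {p1,p5} | {p8} | {p2} | {p3} | {p4} | {p6}.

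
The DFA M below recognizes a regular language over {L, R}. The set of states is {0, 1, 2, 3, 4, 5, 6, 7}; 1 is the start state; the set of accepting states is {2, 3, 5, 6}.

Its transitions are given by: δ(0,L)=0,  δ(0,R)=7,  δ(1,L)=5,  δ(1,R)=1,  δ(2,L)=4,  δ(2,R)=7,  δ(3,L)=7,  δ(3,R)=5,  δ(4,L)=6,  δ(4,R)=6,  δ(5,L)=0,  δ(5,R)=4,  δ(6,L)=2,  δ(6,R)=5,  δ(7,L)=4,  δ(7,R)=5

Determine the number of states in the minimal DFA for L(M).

First remove the unreachable states {3}; 7 states remain.
Start with accepting vs non-accepting: {2,5,6} | {0,1,4,7}.
Refine {2,5,6} on symbol L: members go to different blocks, giving {2,5} and {6}.
Split {0,1,4,7} by δ(·,L) → {0,7} and {1} and {4}.
Split {2,5} by δ(·,L) → {2} and {5}.
On input L, block {0,7} splits into {0} and {7}.
No further refinement is possible. Final partition (7 blocks): {2} | {0} | {6} | {1} | {4} | {5} | {7}.

7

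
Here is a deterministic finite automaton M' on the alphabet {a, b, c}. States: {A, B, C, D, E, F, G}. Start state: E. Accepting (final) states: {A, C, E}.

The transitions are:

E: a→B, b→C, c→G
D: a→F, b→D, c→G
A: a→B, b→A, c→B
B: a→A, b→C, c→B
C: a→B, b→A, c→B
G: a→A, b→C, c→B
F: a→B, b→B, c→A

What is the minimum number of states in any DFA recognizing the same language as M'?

2

Reachable states from the start: {A,B,C,E,G}. Unreachable: {D,F} — drop them.
Start with accepting vs non-accepting: {A,C,E} | {B,G}.
Stable partition: {A,C,E} | {B,G} — 2 equivalence classes.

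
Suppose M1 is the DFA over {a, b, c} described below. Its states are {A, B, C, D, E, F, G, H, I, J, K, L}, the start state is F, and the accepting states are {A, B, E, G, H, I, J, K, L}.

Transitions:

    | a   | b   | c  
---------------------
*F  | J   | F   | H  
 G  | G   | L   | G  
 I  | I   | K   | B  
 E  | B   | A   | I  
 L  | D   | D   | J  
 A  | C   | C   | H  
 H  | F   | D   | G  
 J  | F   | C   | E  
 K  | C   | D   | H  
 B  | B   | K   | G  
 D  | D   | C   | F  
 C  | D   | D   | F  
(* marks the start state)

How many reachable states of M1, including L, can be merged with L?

3

Every state is reachable, so we keep all 12.
Start with accepting vs non-accepting: {A,B,E,G,H,I,J,K,L} | {C,D,F}.
Split {A,B,E,G,H,I,J,K,L} by δ(·,a) → {A,H,J,K,L} and {B,E,G,I}.
Refine {A,H,J,K,L} on symbol c: members go to different blocks, giving {A,K,L} and {H,J}.
Split {C,D,F} by δ(·,a) → {C,D} and {F}.
No further refinement is possible. Final partition (5 blocks): {A,K,L} | {C,D} | {B,E,G,I} | {H,J} | {F}.
State L belongs to the block {A,K,L}, which has 3 states.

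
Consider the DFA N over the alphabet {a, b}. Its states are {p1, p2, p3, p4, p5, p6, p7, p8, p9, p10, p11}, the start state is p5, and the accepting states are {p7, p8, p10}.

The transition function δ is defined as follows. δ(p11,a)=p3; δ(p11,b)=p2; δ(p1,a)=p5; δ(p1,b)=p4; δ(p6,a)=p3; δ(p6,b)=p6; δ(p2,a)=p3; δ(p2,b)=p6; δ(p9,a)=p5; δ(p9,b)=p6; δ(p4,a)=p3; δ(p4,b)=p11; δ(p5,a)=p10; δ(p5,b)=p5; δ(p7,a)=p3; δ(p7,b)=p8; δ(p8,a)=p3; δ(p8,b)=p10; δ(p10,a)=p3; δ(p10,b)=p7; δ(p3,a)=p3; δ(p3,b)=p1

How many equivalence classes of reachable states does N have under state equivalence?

5

States {p9} cannot be reached from the start state, so discard them.
P0 = {p7,p8,p10} | {p1,p2,p3,p4,p5,p6,p11}.
Split {p1,p2,p3,p4,p5,p6,p11} by δ(·,a) → {p1,p2,p3,p4,p6,p11} and {p5}.
Refine {p1,p2,p3,p4,p6,p11} on symbol a: members go to different blocks, giving {p2,p3,p4,p6,p11} and {p1}.
Split {p2,p3,p4,p6,p11} by δ(·,b) → {p2,p4,p6,p11} and {p3}.
Stable partition: {p7,p8,p10} | {p2,p4,p6,p11} | {p5} | {p1} | {p3} — 5 equivalence classes.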